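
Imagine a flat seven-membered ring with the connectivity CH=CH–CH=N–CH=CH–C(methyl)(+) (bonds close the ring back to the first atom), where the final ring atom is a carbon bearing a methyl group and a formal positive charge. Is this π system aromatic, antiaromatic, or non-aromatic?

Aromatic

All ring atoms are sp² and supply a p orbital to the ring (the double-bond atoms are sp², each contributing one p electron; each =N– nitrogen is pyridine-type (lone pair in the sp² plane, one electron in the p orbital); the carbocation has an empty p orbital); the conjugation is uninterrupted.
Adding the contributions, 3 × 2 = 6 from the double-bond units + 0 from the C(methyl)(+) atom = 6.
Since 6 = 4·1 + 2, the ring meets the 4n+2 criterion.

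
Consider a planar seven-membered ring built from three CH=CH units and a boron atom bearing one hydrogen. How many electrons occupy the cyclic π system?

6

Check conjugation: the double-bond atoms are sp², each contributing one p electron; the boron has an empty p orbital — every position has a p orbital, so the cyclic π system is continuous.
Counting π electrons: 3 × 2 = 6 from the double-bond units + 0 from the BH atom = 6.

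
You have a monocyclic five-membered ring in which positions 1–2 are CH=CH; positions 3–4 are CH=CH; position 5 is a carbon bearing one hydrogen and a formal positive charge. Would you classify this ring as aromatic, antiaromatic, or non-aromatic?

The p orbitals form a continuous loop: each doubly-bonded ring atom is sp² with one p-orbital electron; the carbocation has an empty p orbital. The ring is fully conjugated.
Tallying contributions gives 2 × 2 = 4 from the double-bond units + 0 from the CH(+) atom = 4.
A 4n π count (4, n = 1) in a planar conjugated ring means antiaromatic.
(The species described is the cyclopentadienyl cation.)

Antiaromatic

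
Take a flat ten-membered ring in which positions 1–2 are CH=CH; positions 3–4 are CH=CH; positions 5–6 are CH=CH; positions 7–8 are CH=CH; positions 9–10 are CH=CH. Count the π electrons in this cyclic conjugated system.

Check conjugation: the double-bond atoms are sp², each contributing one p electron — every position has a p orbital, so the cyclic π system is continuous.
Adding the contributions, 5 × 2 = 10 from the 5 double-bond units.

10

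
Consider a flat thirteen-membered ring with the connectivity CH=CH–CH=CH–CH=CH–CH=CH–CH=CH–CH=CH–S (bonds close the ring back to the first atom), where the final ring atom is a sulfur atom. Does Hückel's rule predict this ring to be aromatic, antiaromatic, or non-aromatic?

Aromatic

All ring atoms are sp² and supply a p orbital to the ring (every atom in a ring double bond is sp² and brings one electron to the p orbital; the sulfur donates one lone pair from its p orbital); the conjugation is uninterrupted.
Counting π electrons: 6 × 2 = 12 from the double-bond units + 2 from the S atom = 14.
That gives a 4n+2 count (14, n = 3).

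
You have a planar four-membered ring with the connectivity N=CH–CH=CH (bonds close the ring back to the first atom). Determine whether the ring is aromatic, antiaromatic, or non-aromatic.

The p orbitals form a continuous loop: every atom in a ring double bond is sp² and brings one electron to the p orbital; the doubly-bonded nitrogens are pyridine-type — their lone pairs lie in the ring plane, leaving one electron in the p orbital. The ring is fully conjugated.
Tallying contributions gives 2 × 2 = 4 from the 2 double-bond units.
With 4 = 4·1 π electrons, Hückel's rule classifies the planar ring as antiaromatic.

Antiaromatic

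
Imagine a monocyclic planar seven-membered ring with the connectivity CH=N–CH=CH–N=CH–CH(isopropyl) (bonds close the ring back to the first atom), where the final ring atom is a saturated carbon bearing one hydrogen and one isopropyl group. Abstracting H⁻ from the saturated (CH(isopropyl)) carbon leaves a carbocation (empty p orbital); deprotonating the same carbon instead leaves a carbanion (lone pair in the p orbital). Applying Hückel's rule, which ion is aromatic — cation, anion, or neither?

Once that carbon is sp², every ring atom has a p orbital and both ions are fully conjugated.
Cation: 3 × 2 + 0 = 6 π electrons → 4(1)+2, aromatic.
Anion: 3 × 2 + 2 = 8 π electrons → 4(2), antiaromatic.

The cation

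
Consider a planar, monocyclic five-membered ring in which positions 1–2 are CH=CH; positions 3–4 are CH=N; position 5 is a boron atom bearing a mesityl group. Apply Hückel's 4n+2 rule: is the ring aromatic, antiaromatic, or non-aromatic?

All ring atoms are sp² and supply a p orbital to the ring (each doubly-bonded ring atom is sp² with one p-orbital electron; each =N– nitrogen is pyridine-type (lone pair in the sp² plane, one electron in the p orbital); the boron has an empty p orbital); the conjugation is uninterrupted.
π-electron count: 2 × 2 = 4 from the double-bond units + 0 from the B(mesityl) atom = 4.
4 = 4(1); a planar, fully conjugated 4n system is antiaromatic.

Antiaromatic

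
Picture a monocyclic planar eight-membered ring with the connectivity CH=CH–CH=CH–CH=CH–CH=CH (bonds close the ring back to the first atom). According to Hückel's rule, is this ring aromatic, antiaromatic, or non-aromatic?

Antiaromatic

Every ring atom contributes a p orbital perpendicular to the ring (every atom in a ring double bond is sp² and brings one electron to the p orbital), so the π system is cyclic and fully conjugated.
Adding the contributions, 4 × 2 = 8 from the 4 double-bond units.
8 = 4(2); a planar, fully conjugated 4n system is antiaromatic.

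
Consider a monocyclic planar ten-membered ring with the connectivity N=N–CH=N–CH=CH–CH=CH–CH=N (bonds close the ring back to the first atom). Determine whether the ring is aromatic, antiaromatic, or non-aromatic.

Every ring atom contributes a p orbital perpendicular to the ring (every atom in a ring double bond is sp² and brings one electron to the p orbital; the doubly-bonded nitrogens are pyridine-type — their lone pairs lie in the ring plane, leaving one electron in the p orbital), so the π system is cyclic and fully conjugated.
π-electron count: 5 × 2 = 10 from the 5 double-bond units.
With 10 π electrons (n = 2), the Hückel 4n+2 condition holds.

Aromatic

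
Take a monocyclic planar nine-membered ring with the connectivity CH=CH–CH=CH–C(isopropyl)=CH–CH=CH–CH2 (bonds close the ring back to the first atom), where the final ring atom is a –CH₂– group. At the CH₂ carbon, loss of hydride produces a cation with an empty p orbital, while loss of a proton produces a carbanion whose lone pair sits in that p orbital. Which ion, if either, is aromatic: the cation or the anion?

The anion

Once that carbon is sp², every ring atom has a p orbital and both ions are fully conjugated.
Cation: 4 × 2 + 0 = 8 π electrons → 4(2), antiaromatic.
Anion: 4 × 2 + 2 = 10 π electrons → 4(2)+2, aromatic.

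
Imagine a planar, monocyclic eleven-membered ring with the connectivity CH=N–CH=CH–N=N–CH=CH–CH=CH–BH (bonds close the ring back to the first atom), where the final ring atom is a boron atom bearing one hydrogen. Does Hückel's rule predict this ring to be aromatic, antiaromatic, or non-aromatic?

Aromatic

Every ring atom contributes a p orbital perpendicular to the ring (every atom in a ring double bond is sp² and brings one electron to the p orbital; each sp² =N– keeps its lone pair in-plane and puts one electron into the π system; the boron has an empty p orbital), so the π system is cyclic and fully conjugated.
π-electron count: 5 × 2 = 10 from the double-bond units + 0 from the BH atom = 10.
10 = 4(2) + 2, which satisfies Hückel's 4n+2 rule.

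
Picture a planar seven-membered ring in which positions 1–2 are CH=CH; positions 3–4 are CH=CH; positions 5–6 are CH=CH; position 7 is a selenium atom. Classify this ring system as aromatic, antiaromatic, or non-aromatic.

The p orbitals form a continuous loop: every atom in a ring double bond is sp² and brings one electron to the p orbital; the selenium donates one lone pair from its p orbital. The ring is fully conjugated.
Counting π electrons: 3 × 2 = 6 from the double-bond units + 2 from the Se atom = 8.
A 4n π count (8, n = 2) in a planar conjugated ring means antiaromatic.

Antiaromatic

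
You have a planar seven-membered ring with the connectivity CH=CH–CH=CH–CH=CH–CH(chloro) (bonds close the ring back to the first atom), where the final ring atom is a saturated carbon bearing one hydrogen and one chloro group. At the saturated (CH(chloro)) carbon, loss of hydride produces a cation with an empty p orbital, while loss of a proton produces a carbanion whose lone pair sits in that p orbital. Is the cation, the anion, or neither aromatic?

The cation

In both ions every ring atom is sp² and contributes a p orbital, so both rings are fully conjugated.
Cation: 3 × 2 + 0 = 6 π electrons → 4(1)+2, aromatic.
Anion: 3 × 2 + 2 = 8 π electrons → 4(2), antiaromatic.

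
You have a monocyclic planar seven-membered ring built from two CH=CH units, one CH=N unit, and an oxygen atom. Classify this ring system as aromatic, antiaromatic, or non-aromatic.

Antiaromatic

Every ring atom contributes a p orbital perpendicular to the ring (every atom in a ring double bond is sp² and brings one electron to the p orbital; each =N– nitrogen is pyridine-type (lone pair in the sp² plane, one electron in the p orbital); the oxygen donates one lone pair from its p orbital), so the π system is cyclic and fully conjugated.
Counting π electrons: 3 × 2 = 6 from the double-bond units + 2 from the O atom = 8.
With 8 = 4·2 π electrons, Hückel's rule classifies the planar ring as antiaromatic.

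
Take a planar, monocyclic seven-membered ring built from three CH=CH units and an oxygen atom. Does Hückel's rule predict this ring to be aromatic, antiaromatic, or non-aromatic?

The p orbitals form a continuous loop: each doubly-bonded ring atom is sp² with one p-orbital electron; the oxygen donates one lone pair from its p orbital. The ring is fully conjugated.
Adding the contributions, 3 × 2 = 6 from the double-bond units + 2 from the O atom = 8.
With 8 = 4·2 π electrons, Hückel's rule classifies the planar ring as antiaromatic.

Antiaromatic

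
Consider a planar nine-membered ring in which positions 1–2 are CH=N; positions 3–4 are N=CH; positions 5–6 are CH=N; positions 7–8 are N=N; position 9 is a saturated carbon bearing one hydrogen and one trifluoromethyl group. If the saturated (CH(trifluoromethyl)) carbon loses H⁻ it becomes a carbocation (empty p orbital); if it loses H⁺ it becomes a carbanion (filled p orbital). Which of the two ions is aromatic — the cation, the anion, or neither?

The anion

In both ions every ring atom is sp² and contributes a p orbital, so both rings are fully conjugated.
Cation: 4 × 2 + 0 = 8 π electrons → 4(2), antiaromatic.
Anion: 4 × 2 + 2 = 10 π electrons → 4(2)+2, aromatic.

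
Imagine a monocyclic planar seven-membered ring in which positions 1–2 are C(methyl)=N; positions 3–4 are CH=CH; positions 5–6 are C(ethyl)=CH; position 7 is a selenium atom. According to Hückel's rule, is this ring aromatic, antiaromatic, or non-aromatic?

The p orbitals form a continuous loop: the double-bond atoms are sp², each contributing one p electron; the doubly-bonded nitrogens are pyridine-type — their lone pairs lie in the ring plane, leaving one electron in the p orbital; the selenium donates one lone pair from its p orbital. The ring is fully conjugated.
π-electron count: 3 × 2 = 6 from the double-bond units + 2 from the Se atom = 8.
8 is a 4n count (n = 2), so the planar conjugated ring is antiaromatic.

Antiaromatic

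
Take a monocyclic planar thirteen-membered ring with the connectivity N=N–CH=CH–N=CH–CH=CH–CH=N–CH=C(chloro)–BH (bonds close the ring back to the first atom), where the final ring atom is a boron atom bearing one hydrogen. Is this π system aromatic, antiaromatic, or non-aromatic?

Every ring atom contributes a p orbital perpendicular to the ring (each doubly-bonded ring atom is sp² with one p-orbital electron; each sp² =N– keeps its lone pair in-plane and puts one electron into the π system; the boron has an empty p orbital), so the π system is cyclic and fully conjugated.
π-electron count: 6 × 2 = 12 from the double-bond units + 0 from the BH atom = 12.
A 4n π count (12, n = 3) in a planar conjugated ring means antiaromatic.

Antiaromatic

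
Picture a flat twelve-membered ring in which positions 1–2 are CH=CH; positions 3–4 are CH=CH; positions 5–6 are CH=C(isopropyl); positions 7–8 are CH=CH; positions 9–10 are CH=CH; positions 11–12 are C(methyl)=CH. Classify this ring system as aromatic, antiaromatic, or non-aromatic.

Antiaromatic

The p orbitals form a continuous loop: each doubly-bonded ring atom is sp² with one p-orbital electron. The ring is fully conjugated.
Counting π electrons: 6 × 2 = 12 from the 6 double-bond units.
With 12 = 4·3 π electrons, Hückel's rule classifies the planar ring as antiaromatic.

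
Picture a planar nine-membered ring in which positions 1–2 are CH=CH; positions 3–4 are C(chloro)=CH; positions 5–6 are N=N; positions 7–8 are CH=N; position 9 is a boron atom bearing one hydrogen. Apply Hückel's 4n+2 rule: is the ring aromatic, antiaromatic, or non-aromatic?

Antiaromatic

The p orbitals form a continuous loop: each doubly-bonded ring atom is sp² with one p-orbital electron; each =N– nitrogen is pyridine-type (lone pair in the sp² plane, one electron in the p orbital); the boron has an empty p orbital. The ring is fully conjugated.
π-electron count: 4 × 2 = 8 from the double-bond units + 0 from the BH atom = 8.
8 = 4(2); a planar, fully conjugated 4n system is antiaromatic.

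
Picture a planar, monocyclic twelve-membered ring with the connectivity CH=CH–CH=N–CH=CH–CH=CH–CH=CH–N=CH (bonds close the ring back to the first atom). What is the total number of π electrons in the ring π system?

The p orbitals form a continuous loop: every atom in a ring double bond is sp² and brings one electron to the p orbital; the doubly-bonded nitrogens are pyridine-type — their lone pairs lie in the ring plane, leaving one electron in the p orbital. The ring is fully conjugated.
Adding the contributions, 6 × 2 = 12 from the 6 double-bond units.

12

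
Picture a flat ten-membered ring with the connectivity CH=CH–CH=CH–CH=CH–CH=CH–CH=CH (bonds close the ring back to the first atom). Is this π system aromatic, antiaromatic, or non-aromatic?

All ring atoms are sp² and supply a p orbital to the ring (the double-bond atoms are sp², each contributing one p electron); the conjugation is uninterrupted.
π-electron count: 5 × 2 = 10 from the 5 double-bond units.
10 = 4(2) + 2, which satisfies Hückel's 4n+2 rule.

Aromatic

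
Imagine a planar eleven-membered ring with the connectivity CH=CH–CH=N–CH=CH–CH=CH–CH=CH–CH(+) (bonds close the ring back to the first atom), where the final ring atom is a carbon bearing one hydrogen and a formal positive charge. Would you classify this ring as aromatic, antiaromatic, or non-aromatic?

Aromatic

Every ring atom contributes a p orbital perpendicular to the ring (the double-bond atoms are sp², each contributing one p electron; each =N– nitrogen is pyridine-type (lone pair in the sp² plane, one electron in the p orbital); the carbocation has an empty p orbital), so the π system is cyclic and fully conjugated.
π-electron count: 5 × 2 = 10 from the double-bond units + 0 from the CH(+) atom = 10.
That gives a 4n+2 count (10, n = 2).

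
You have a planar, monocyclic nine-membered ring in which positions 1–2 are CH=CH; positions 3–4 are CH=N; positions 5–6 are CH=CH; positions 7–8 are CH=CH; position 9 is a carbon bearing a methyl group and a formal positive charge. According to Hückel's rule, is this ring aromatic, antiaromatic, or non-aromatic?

Check conjugation: the double-bond atoms are sp², each contributing one p electron; the doubly-bonded nitrogens are pyridine-type — their lone pairs lie in the ring plane, leaving one electron in the p orbital; the carbocation has an empty p orbital — every position has a p orbital, so the cyclic π system is continuous.
Adding the contributions, 4 × 2 = 8 from the double-bond units + 0 from the C(methyl)(+) atom = 8.
8 = 4(2); a planar, fully conjugated 4n system is antiaromatic.

Antiaromatic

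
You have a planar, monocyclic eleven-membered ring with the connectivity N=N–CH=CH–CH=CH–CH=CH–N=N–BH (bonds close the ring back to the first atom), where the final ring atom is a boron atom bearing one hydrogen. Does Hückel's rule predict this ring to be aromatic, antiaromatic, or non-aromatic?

Aromatic

All ring atoms are sp² and supply a p orbital to the ring (the double-bond atoms are sp², each contributing one p electron; each =N– nitrogen is pyridine-type (lone pair in the sp² plane, one electron in the p orbital); the boron has an empty p orbital); the conjugation is uninterrupted.
π-electron count: 5 × 2 = 10 from the double-bond units + 0 from the BH atom = 10.
That gives a 4n+2 count (10, n = 2).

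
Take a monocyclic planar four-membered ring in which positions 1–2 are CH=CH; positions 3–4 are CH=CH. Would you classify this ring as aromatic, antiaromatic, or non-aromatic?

Antiaromatic

Check conjugation: the double-bond atoms are sp², each contributing one p electron — every position has a p orbital, so the cyclic π system is continuous.
Tallying contributions gives 2 × 2 = 4 from the 2 double-bond units.
4 is a 4n count (n = 1), so the planar conjugated ring is antiaromatic.
(This ring is cyclobutadiene.)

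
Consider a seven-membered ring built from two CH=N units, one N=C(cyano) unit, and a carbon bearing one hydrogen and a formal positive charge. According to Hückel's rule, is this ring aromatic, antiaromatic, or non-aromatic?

All ring atoms are sp² and supply a p orbital to the ring (the double-bond atoms are sp², each contributing one p electron; the doubly-bonded nitrogens are pyridine-type — their lone pairs lie in the ring plane, leaving one electron in the p orbital; the carbocation has an empty p orbital); the conjugation is uninterrupted.
Counting π electrons: 3 × 2 = 6 from the double-bond units + 0 from the CH(+) atom = 6.
That gives a 4n+2 count (6, n = 1).

Aromatic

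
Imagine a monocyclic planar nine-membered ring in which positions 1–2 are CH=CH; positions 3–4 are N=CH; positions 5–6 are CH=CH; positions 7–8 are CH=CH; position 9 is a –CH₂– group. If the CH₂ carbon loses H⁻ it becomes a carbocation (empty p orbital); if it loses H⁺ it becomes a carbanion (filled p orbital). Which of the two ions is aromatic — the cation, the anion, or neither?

The anion

Both ions have a continuous loop of p orbitals — each ring atom is sp².
Cation: 4 × 2 + 0 = 8 π electrons → 4(2), antiaromatic.
Anion: 4 × 2 + 2 = 10 π electrons → 4(2)+2, aromatic.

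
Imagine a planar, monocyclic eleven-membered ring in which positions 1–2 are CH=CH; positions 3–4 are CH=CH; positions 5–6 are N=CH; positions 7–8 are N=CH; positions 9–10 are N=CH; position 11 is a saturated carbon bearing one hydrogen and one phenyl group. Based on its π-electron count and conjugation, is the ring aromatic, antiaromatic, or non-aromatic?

At the CH(phenyl) position, that saturated carbon is sp³ and has no p orbital in the ring π system; the ring's p-orbital overlap is broken there.
Hückel's rule only applies to fully conjugated rings, so this one is simply non-aromatic.

Non-aromatic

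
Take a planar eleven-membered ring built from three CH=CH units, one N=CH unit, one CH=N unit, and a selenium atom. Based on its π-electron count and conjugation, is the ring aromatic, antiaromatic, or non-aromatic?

Antiaromatic

The p orbitals form a continuous loop: each doubly-bonded ring atom is sp² with one p-orbital electron; each sp² =N– keeps its lone pair in-plane and puts one electron into the π system; the selenium donates one lone pair from its p orbital. The ring is fully conjugated.
Counting π electrons: 5 × 2 = 10 from the double-bond units + 2 from the Se atom = 12.
With 12 = 4·3 π electrons, Hückel's rule classifies the planar ring as antiaromatic.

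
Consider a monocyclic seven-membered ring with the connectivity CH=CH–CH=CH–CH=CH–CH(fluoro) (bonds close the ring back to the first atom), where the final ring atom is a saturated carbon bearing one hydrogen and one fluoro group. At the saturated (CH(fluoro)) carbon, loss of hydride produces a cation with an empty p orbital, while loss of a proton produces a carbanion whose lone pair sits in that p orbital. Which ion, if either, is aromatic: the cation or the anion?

The cation

In either ion the ring is fully conjugated: every atom, including the new sp² carbon, supplies a p orbital.
Cation: 3 × 2 + 0 = 6 π electrons → 4(1)+2, aromatic.
Anion: 3 × 2 + 2 = 8 π electrons → 4(2), antiaromatic.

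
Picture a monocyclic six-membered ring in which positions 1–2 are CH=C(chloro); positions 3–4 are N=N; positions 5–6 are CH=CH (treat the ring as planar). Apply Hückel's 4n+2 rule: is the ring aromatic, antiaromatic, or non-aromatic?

Check conjugation: the double-bond atoms are sp², each contributing one p electron; each =N– nitrogen is pyridine-type (lone pair in the sp² plane, one electron in the p orbital) — every position has a p orbital, so the cyclic π system is continuous.
Adding the contributions, 3 × 2 = 6 from the 3 double-bond units.
6 = 4(1) + 2, which satisfies Hückel's 4n+2 rule.

Aromatic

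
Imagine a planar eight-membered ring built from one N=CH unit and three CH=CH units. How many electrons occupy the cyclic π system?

8

Check conjugation: each doubly-bonded ring atom is sp² with one p-orbital electron; the doubly-bonded nitrogens are pyridine-type — their lone pairs lie in the ring plane, leaving one electron in the p orbital — every position has a p orbital, so the cyclic π system is continuous.
π-electron count: 4 × 2 = 8 from the 4 double-bond units.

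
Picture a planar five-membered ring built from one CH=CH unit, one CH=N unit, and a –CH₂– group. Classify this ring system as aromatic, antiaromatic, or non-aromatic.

Because the tetrahedral CH₂ carbon is sp³ and has no p orbital in the ring π system at the CH2 position, the π system cannot extend all the way around the ring.
Hückel's rule only applies to fully conjugated rings, so this one is simply non-aromatic.

Non-aromatic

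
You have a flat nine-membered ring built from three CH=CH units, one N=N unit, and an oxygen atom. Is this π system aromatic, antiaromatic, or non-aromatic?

Check conjugation: every atom in a ring double bond is sp² and brings one electron to the p orbital; each sp² =N– keeps its lone pair in-plane and puts one electron into the π system; the oxygen donates one lone pair from its p orbital — every position has a p orbital, so the cyclic π system is continuous.
π-electron count: 4 × 2 = 8 from the double-bond units + 2 from the O atom = 10.
10 = 4(2) + 2, which satisfies Hückel's 4n+2 rule.

Aromatic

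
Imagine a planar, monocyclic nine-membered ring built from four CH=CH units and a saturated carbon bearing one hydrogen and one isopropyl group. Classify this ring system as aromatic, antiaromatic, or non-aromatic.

The CH(isopropyl) carbon is saturated: that saturated carbon is sp³ and has no p orbital in the ring π system. Conjugation is not continuous around the ring.
A ring that is not fully conjugated cannot be aromatic or antiaromatic regardless of its π-electron count.

Non-aromatic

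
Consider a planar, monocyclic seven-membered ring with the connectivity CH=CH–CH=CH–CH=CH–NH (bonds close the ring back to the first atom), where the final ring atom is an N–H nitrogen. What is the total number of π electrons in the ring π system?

8

The p orbitals form a continuous loop: every atom in a ring double bond is sp² and brings one electron to the p orbital; the pyrrole-type nitrogen donates its lone pair from the p orbital. The ring is fully conjugated.
Counting π electrons: 3 × 2 = 6 from the double-bond units + 2 from the NH atom = 8.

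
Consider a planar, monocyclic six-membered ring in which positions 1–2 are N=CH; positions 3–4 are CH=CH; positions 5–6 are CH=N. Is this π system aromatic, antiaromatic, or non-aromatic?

Aromatic

The p orbitals form a continuous loop: each doubly-bonded ring atom is sp² with one p-orbital electron; the doubly-bonded nitrogens are pyridine-type — their lone pairs lie in the ring plane, leaving one electron in the p orbital. The ring is fully conjugated.
π-electron count: 3 × 2 = 6 from the 3 double-bond units.
6 = 4(1) + 2, which satisfies Hückel's 4n+2 rule.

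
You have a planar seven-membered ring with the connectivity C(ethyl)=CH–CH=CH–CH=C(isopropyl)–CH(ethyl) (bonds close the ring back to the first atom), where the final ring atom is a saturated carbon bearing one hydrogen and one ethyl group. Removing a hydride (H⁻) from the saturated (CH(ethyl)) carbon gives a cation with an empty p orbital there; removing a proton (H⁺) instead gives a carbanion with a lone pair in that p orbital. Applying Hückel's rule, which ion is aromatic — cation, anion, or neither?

The cation

In either ion the ring is fully conjugated: every atom, including the new sp² carbon, supplies a p orbital.
Cation: 3 × 2 + 0 = 6 π electrons → 4(1)+2, aromatic.
Anion: 3 × 2 + 2 = 8 π electrons → 4(2), antiaromatic.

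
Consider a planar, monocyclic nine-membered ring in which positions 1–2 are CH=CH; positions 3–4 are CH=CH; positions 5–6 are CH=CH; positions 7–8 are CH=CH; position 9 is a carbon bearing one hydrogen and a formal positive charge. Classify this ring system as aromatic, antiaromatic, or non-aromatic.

The p orbitals form a continuous loop: each doubly-bonded ring atom is sp² with one p-orbital electron; the carbocation has an empty p orbital. The ring is fully conjugated.
Tallying contributions gives 4 × 2 = 8 from the double-bond units + 0 from the CH(+) atom = 8.
A 4n π count (8, n = 2) in a planar conjugated ring means antiaromatic.

Antiaromatic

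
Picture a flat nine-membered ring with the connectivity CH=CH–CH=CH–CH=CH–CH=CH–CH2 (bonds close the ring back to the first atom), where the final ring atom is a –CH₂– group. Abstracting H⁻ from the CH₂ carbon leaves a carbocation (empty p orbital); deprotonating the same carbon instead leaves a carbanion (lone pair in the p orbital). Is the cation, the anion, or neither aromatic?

The anion

In either ion the ring is fully conjugated: every atom, including the new sp² carbon, supplies a p orbital.
Cation: 4 × 2 + 0 = 8 π electrons → 4(2), antiaromatic.
Anion: 4 × 2 + 2 = 10 π electrons → 4(2)+2, aromatic.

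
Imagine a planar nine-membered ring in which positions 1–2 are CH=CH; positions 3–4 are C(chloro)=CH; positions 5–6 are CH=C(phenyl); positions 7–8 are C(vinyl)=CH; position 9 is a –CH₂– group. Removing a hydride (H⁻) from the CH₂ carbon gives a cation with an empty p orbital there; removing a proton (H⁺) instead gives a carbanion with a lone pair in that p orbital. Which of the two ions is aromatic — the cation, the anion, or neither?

The anion

Once that carbon is sp², every ring atom has a p orbital and both ions are fully conjugated.
Cation: 4 × 2 + 0 = 8 π electrons → 4(2), antiaromatic.
Anion: 4 × 2 + 2 = 10 π electrons → 4(2)+2, aromatic.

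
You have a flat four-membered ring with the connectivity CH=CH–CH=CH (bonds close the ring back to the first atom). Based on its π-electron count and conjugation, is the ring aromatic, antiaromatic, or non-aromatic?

Antiaromatic

Every ring atom contributes a p orbital perpendicular to the ring (each doubly-bonded ring atom is sp² with one p-orbital electron), so the π system is cyclic and fully conjugated.
Adding the contributions, 2 × 2 = 4 from the 2 double-bond units.
4 = 4(1); a planar, fully conjugated 4n system is antiaromatic.
(The species described is cyclobutadiene.)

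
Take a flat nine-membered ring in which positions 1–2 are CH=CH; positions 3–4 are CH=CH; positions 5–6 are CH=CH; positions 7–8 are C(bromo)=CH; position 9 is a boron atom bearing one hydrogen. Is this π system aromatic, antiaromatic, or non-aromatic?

All ring atoms are sp² and supply a p orbital to the ring (every atom in a ring double bond is sp² and brings one electron to the p orbital; the boron has an empty p orbital); the conjugation is uninterrupted.
π-electron count: 4 × 2 = 8 from the double-bond units + 0 from the BH atom = 8.
A 4n π count (8, n = 2) in a planar conjugated ring means antiaromatic.

Antiaromatic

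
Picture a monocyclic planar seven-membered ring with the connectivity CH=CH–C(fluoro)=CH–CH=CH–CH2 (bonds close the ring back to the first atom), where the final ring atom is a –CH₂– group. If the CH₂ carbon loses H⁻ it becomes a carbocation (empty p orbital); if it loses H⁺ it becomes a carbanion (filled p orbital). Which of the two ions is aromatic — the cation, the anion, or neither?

The cation

In both ions every ring atom is sp² and contributes a p orbital, so both rings are fully conjugated.
Cation: 3 × 2 + 0 = 6 π electrons → 4(1)+2, aromatic.
Anion: 3 × 2 + 2 = 8 π electrons → 4(2), antiaromatic.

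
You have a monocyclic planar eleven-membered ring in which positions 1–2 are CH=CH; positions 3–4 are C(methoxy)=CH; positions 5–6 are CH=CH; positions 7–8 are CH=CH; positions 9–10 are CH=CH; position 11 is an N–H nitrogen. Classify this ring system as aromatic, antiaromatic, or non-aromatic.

Antiaromatic

Every ring atom contributes a p orbital perpendicular to the ring (every atom in a ring double bond is sp² and brings one electron to the p orbital; the pyrrole-type nitrogen donates its lone pair from the p orbital), so the π system is cyclic and fully conjugated.
Counting π electrons: 5 × 2 = 10 from the double-bond units + 2 from the NH atom = 12.
12 is a 4n count (n = 3), so the planar conjugated ring is antiaromatic.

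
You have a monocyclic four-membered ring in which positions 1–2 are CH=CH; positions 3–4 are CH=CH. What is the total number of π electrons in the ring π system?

4

All ring atoms are sp² and supply a p orbital to the ring (the double-bond atoms are sp², each contributing one p electron); the conjugation is uninterrupted.
π-electron count: 2 × 2 = 4 from the 2 double-bond units.
This is cyclobutadiene.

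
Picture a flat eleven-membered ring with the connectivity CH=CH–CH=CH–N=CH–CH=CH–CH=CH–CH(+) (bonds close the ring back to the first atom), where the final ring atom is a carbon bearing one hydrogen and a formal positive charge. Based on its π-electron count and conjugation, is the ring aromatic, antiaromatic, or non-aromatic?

Aromatic

All ring atoms are sp² and supply a p orbital to the ring (the double-bond atoms are sp², each contributing one p electron; each =N– nitrogen is pyridine-type (lone pair in the sp² plane, one electron in the p orbital); the carbocation has an empty p orbital); the conjugation is uninterrupted.
π-electron count: 5 × 2 = 10 from the double-bond units + 0 from the CH(+) atom = 10.
That gives a 4n+2 count (10, n = 2).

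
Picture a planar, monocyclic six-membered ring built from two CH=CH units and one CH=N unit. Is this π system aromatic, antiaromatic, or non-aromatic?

The p orbitals form a continuous loop: each doubly-bonded ring atom is sp² with one p-orbital electron; the doubly-bonded nitrogens are pyridine-type — their lone pairs lie in the ring plane, leaving one electron in the p orbital. The ring is fully conjugated.
Adding the contributions, 3 × 2 = 6 from the 3 double-bond units.
Since 6 = 4·1 + 2, the ring meets the 4n+2 criterion.

Aromatic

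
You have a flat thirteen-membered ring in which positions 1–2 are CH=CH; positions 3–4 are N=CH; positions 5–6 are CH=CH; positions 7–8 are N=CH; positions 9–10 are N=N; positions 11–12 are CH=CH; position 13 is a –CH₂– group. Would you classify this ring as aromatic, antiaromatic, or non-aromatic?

The CH2 position has four σ bonds — the tetrahedral CH₂ carbon is sp³ and has no p orbital in the ring π system — so the cyclic conjugation is interrupted.
A ring that is not fully conjugated cannot be aromatic or antiaromatic regardless of its π-electron count.

Non-aromatic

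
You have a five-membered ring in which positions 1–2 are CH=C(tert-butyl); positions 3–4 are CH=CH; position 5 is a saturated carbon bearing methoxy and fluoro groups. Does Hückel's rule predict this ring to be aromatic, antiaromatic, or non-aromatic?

Non-aromatic

At the C(methoxy)(fluoro) position, that saturated carbon is sp³ and has no p orbital in the ring π system; the ring's p-orbital overlap is broken there.
Without a continuous loop of overlapping p orbitals the Hückel electron count never comes into play.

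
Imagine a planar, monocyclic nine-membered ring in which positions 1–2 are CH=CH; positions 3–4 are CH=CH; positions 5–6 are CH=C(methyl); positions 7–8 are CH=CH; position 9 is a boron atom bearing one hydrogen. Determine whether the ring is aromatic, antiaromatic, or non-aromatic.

Antiaromatic

All ring atoms are sp² and supply a p orbital to the ring (the double-bond atoms are sp², each contributing one p electron; the boron has an empty p orbital); the conjugation is uninterrupted.
π-electron count: 4 × 2 = 8 from the double-bond units + 0 from the BH atom = 8.
8 = 4(2); a planar, fully conjugated 4n system is antiaromatic.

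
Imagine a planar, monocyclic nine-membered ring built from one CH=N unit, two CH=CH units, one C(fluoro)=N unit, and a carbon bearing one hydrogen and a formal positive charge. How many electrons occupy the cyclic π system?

8

Every ring atom contributes a p orbital perpendicular to the ring (the double-bond atoms are sp², each contributing one p electron; each sp² =N– keeps its lone pair in-plane and puts one electron into the π system; the carbocation has an empty p orbital), so the π system is cyclic and fully conjugated.
Tallying contributions gives 4 × 2 = 8 from the double-bond units + 0 from the CH(+) atom = 8.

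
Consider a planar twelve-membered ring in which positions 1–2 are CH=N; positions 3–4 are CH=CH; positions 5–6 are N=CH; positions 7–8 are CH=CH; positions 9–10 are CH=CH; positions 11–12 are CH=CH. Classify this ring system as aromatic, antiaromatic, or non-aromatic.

The p orbitals form a continuous loop: every atom in a ring double bond is sp² and brings one electron to the p orbital; each sp² =N– keeps its lone pair in-plane and puts one electron into the π system. The ring is fully conjugated.
π-electron count: 6 × 2 = 12 from the 6 double-bond units.
A 4n π count (12, n = 3) in a planar conjugated ring means antiaromatic.

Antiaromatic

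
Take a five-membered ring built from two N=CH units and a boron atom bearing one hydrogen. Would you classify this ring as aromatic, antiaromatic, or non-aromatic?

All ring atoms are sp² and supply a p orbital to the ring (the double-bond atoms are sp², each contributing one p electron; each sp² =N– keeps its lone pair in-plane and puts one electron into the π system; the boron has an empty p orbital); the conjugation is uninterrupted.
Adding the contributions, 2 × 2 = 4 from the double-bond units + 0 from the BH atom = 4.
With 4 = 4·1 π electrons, Hückel's rule classifies the planar ring as antiaromatic.

Antiaromatic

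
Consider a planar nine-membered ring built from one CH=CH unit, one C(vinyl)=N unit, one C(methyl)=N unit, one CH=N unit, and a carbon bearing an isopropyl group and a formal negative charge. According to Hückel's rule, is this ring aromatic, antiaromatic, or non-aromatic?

All ring atoms are sp² and supply a p orbital to the ring (every atom in a ring double bond is sp² and brings one electron to the p orbital; each =N– nitrogen is pyridine-type (lone pair in the sp² plane, one electron in the p orbital); the carbanion's lone pair occupies the p orbital); the conjugation is uninterrupted.
Adding the contributions, 4 × 2 = 8 from the double-bond units + 2 from the C(isopropyl)(-) atom = 10.
10 = 4(2) + 2, which satisfies Hückel's 4n+2 rule.

Aromatic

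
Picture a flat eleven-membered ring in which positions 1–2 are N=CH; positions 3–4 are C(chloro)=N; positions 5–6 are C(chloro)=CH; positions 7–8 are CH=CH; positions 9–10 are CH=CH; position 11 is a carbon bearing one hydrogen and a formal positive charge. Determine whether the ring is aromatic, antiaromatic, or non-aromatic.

Aromatic

The p orbitals form a continuous loop: each doubly-bonded ring atom is sp² with one p-orbital electron; the doubly-bonded nitrogens are pyridine-type — their lone pairs lie in the ring plane, leaving one electron in the p orbital; the carbocation has an empty p orbital. The ring is fully conjugated.
Adding the contributions, 5 × 2 = 10 from the double-bond units + 0 from the CH(+) atom = 10.
With 10 π electrons (n = 2), the Hückel 4n+2 condition holds.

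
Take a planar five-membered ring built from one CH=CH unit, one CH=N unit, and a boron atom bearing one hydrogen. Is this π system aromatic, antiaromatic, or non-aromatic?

Antiaromatic

The p orbitals form a continuous loop: every atom in a ring double bond is sp² and brings one electron to the p orbital; each sp² =N– keeps its lone pair in-plane and puts one electron into the π system; the boron has an empty p orbital. The ring is fully conjugated.
Tallying contributions gives 2 × 2 = 4 from the double-bond units + 0 from the BH atom = 4.
4 is a 4n count (n = 1), so the planar conjugated ring is antiaromatic.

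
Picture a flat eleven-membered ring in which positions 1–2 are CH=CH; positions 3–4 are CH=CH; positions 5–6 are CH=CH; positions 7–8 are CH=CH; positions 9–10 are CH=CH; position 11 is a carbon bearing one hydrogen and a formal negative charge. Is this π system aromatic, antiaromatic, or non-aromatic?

All ring atoms are sp² and supply a p orbital to the ring (each doubly-bonded ring atom is sp² with one p-orbital electron; the carbanion's lone pair occupies the p orbital); the conjugation is uninterrupted.
Tallying contributions gives 5 × 2 = 10 from the double-bond units + 2 from the CH(-) atom = 12.
A 4n π count (12, n = 3) in a planar conjugated ring means antiaromatic.

Antiaromatic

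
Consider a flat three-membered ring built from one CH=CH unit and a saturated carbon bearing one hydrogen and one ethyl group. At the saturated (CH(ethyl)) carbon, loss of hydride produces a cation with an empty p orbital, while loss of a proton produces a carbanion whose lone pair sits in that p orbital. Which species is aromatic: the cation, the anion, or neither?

In either ion the ring is fully conjugated: every atom, including the new sp² carbon, supplies a p orbital.
Cation: 1 × 2 + 0 = 2 π electrons → 4(0)+2, aromatic.
Anion: 1 × 2 + 2 = 4 π electrons → 4(1), antiaromatic.

The cation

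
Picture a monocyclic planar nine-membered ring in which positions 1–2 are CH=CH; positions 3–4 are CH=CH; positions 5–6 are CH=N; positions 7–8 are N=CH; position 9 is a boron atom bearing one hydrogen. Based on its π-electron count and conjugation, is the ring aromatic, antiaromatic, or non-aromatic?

Antiaromatic

The p orbitals form a continuous loop: the double-bond atoms are sp², each contributing one p electron; each sp² =N– keeps its lone pair in-plane and puts one electron into the π system; the boron has an empty p orbital. The ring is fully conjugated.
Counting π electrons: 4 × 2 = 8 from the double-bond units + 0 from the BH atom = 8.
8 is a 4n count (n = 2), so the planar conjugated ring is antiaromatic.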